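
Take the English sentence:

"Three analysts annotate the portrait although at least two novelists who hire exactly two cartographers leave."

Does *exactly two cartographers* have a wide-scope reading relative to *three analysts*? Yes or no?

No

Structurally, *exactly two cartographers* is inside the relative clause *who hire exactly two cartographers*, which is itself inside the adjunct *although at least two novelists who hire exactly two cartographers leave*.
The quantifier would have to escape first the RC and then the adjunct — two independent island violations.
There is no licit LF on which *exactly two cartographers* c-commands *three analysts*.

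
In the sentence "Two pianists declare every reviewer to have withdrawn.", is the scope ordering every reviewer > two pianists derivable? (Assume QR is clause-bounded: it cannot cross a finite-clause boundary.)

Yes

*every reviewer* is an ECM subject; ECM complements are not islands, and the embedded quantifier may take matrix scope.
Clause-internal QR can adjoin the lower DP above the subject, yielding the inverse reading.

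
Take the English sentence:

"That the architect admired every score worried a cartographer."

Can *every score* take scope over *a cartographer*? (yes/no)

No

Structurally, *every score* is inside the sentential subject *that the architect admired every score*.
The Sentential Subject Constraint rules out raising the quantifier out of the that-clause subject.
*every score* > *a cartographer* would require crossing that boundary, which is illicit.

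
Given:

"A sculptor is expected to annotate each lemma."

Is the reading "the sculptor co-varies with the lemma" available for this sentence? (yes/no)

The described interpretation is the *each lemma* > *a sculptor* scoping.
Raising constructions are monoclausal for scope purposes; *each lemma* is not separated from *a sculptor* by any island.
QR within a single clause is free, so the lower quantifier may take scope over the higher one.

Yes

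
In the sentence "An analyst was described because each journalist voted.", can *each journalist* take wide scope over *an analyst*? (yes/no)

No

*each journalist* sits inside the adjunct clause *because each journalist voted*.
Adverbial clauses are not L-marked, so they are barriers for QR — the quantifier cannot escape the adjunct.
So *each journalist* cannot raise high enough to outscope *an analyst*; only the surface ordering *an analyst* > *each journalist* is available.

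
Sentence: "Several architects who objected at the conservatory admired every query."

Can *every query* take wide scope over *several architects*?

Although the sentence contains a relative clause (*who objected at the conservatory*), *every query* is outside it, in the matrix VP.
QR within a single clause is free, so the lower quantifier may take scope over the higher one.
So *every query* > *several architects* is among the available readings.

Yes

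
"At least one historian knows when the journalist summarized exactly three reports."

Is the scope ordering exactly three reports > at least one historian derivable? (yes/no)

*exactly three reports* occurs within the embedded question *when the journalist summarized exactly three reports*.
Embedded questions are wh-islands: a quantifier inside an indirect question cannot QR into the matrix clause.
Hence only narrow scope for *exactly three reports* (under *at least one historian*) survives.

No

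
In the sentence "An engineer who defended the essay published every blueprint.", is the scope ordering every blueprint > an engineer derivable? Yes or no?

Although the sentence contains a relative clause (*who defended the essay*), *every blueprint* is outside it, in the matrix VP.
Ordinary QR to a clause-peripheral position gives the wide-scope LF for the lower DP.

Yes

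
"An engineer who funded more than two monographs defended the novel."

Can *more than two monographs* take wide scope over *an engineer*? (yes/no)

No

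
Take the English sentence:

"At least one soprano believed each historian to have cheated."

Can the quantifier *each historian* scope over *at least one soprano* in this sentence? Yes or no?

This is an ECM construction: *each historian* is the infinitival subject, Case-marked by the matrix verb, and the infinitive is transparent for QR.
No island intervenes, so both surface and inverse scope are derivable.
The sentence is scopally ambiguous between *at least one soprano* > *each historian* and *each historian* > *at least one soprano*.

Yes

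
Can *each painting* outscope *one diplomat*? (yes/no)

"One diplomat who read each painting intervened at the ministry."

No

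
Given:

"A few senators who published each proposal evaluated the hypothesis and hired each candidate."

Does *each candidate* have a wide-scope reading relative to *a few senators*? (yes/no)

The target quantifier *each candidate* is part of one conjunct of the coordinate structure (*hired each candidate*).
The Coordinate Structure Constraint blocks movement (including QR) out of a single conjunct.
*each candidate* is confined to the island and cannot take scope over *a few senators*.

No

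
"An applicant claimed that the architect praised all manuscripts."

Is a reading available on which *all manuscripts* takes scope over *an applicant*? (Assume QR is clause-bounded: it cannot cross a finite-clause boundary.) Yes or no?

Structurally, *all manuscripts* is inside the finite complement clause *that the architect praised all manuscripts*.
Finite CP is the ceiling for QR here, by assumption.
So *all manuscripts* cannot raise to a position above *an applicant*.

No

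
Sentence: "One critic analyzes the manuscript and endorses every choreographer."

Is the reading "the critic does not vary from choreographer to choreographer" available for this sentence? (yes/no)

Yes

The described interpretation is the *one critic* > *every choreographer* scoping.
That is the surface-scope ordering, which is always one of the available readings — island constraints only ever restrict inverse scope.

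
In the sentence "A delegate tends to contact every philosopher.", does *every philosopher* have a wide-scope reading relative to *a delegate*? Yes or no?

Yes

Infinitival complements of raising predicates do not block QR; *every philosopher* and *a delegate* are effectively clausemates.
With no island boundary between them, the object can take inverse scope over the subject via ordinary QR within the clause.
The sentence is scopally ambiguous between *a delegate* > *every philosopher* and *every philosopher* > *a delegate*.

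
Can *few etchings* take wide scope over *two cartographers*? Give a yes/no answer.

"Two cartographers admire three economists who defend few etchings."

The target quantifier *few etchings* is part of the relative clause *who defend few etchings* modifying *three economists*.
A relative clause is a scope island — quantifier raising cannot cross its boundary.
There is no licit LF on which *few etchings* c-commands *two cartographers*.

No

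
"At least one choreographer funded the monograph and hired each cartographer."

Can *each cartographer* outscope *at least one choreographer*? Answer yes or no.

No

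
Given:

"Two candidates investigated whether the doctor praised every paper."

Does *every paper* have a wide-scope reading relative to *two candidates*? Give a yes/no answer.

*every paper* is embedded in the embedded question *whether the doctor praised every paper*.
The wh-island constraint blocks QR out of an embedded interrogative.
So *every paper* cannot raise high enough to outscope *two candidates*; only the surface ordering *two candidates* > *every paper* is available.

No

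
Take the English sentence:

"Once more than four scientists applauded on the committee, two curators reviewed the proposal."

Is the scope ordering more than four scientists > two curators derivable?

No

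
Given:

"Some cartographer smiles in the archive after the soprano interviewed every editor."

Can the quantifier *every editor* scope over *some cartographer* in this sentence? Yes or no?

No

*every editor* occurs within the adjunct clause *after the soprano interviewed every editor*.
Adjuncts are opaque for quantifier raising; a quantifier in an adjunct stays inside it.
There is no licit LF on which *every editor* c-commands *some cartographer*.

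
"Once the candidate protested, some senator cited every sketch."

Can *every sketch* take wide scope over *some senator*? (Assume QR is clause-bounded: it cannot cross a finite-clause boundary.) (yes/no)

Yes

Neither queried DP is inside the adjunct, so the adjunct-island constraint does not apply.
Ordinary QR to a clause-peripheral position gives the wide-scope LF for the lower DP.
The sentence is scopally ambiguous between *some senator* > *every sketch* and *every sketch* > *some senator*.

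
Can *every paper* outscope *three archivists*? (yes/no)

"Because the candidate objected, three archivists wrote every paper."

Neither queried DP is inside the adjunct, so the adjunct-island constraint does not apply.
Nothing blocks QR of the lower DP to a position above the higher one, so inverse scope is available.

Yes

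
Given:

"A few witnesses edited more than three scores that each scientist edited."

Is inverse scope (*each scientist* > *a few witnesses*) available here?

No

The target quantifier *each scientist* is part of the relative clause *that each scientist edited* modifying *more than three scores*.
A relative clause is a scope island — quantifier raising cannot cross its boundary.
The inverse ordering *each scientist* > *a few witnesses* is therefore underivable.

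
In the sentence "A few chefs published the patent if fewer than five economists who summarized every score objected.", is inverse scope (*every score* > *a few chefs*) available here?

No

The target quantifier *every score* is part of the relative clause *who summarized every score*, which is itself inside the adjunct *if fewer than five economists who summarized every score objected*.
Even if one barrier were somehow void, the other would still block QR.
*every score* is confined to the island and cannot take scope over *a few chefs*.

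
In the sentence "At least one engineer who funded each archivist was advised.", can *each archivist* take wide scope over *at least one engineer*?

The target quantifier *each archivist* is part of the relative clause *who funded each archivist*.
Quantifiers inside a relative clause are trapped there; the RC boundary blocks QR.
So the wide-scope reading for *each archivist* is blocked.

No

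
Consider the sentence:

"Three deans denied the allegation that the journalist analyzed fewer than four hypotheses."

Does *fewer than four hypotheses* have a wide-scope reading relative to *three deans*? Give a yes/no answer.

*fewer than four hypotheses* sits inside the complex NP *the allegation that the journalist analyzed fewer than four hypotheses*.
The Complex NP Constraint bars QR out of the complement clause of a noun.
So *fewer than four hypotheses* cannot raise to a position above *three deans*.

No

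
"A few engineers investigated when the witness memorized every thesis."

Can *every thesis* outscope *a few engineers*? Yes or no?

No

Structurally, *every thesis* is inside the embedded question *when the witness memorized every thesis*.
QR across an interrogative CP boundary is ruled out as a wh-island violation.
So *every thesis* cannot raise high enough to outscope *a few engineers*; only the surface ordering *a few engineers* > *every thesis* is available.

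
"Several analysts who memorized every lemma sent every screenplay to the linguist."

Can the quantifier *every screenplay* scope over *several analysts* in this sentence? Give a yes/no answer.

*every screenplay* sits in the matrix clause, not in the relative clause on *several analysts*.
Clause-internal QR can adjoin the lower DP above the subject, yielding the inverse reading.

Yes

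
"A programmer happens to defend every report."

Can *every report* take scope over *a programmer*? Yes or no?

Yes

Infinitival complements of raising predicates do not block QR; *every report* and *a programmer* are effectively clausemates.
Ordinary QR to a clause-peripheral position gives the wide-scope LF for the lower DP.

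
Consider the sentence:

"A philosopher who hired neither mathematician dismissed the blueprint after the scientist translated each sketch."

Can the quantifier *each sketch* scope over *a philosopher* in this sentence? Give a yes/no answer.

No

*each sketch* occurs within the adjunct clause *after the scientist translated each sketch*.
Adverbial clauses are not L-marked, so they are barriers for QR — the quantifier cannot escape the adjunct.
The inverse ordering *each sketch* > *a philosopher* is therefore underivable.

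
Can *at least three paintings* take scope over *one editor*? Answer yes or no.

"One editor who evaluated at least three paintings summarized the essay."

No

*at least three paintings* is embedded in the relative clause *who evaluated at least three paintings*.
Relative clauses block scope extraction: QR cannot target a position outside the modified NP.
Hence only narrow scope for *at least three paintings* (under *one editor*) survives.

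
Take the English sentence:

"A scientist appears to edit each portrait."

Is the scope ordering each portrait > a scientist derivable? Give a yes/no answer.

*each portrait* is the object of the infinitival complement of a raising predicate; raising infinitives are transparent for QR, so the two DPs are in effect clausemates.
Clause-internal QR can adjoin the lower DP above the subject, yielding the inverse reading.
The sentence is scopally ambiguous between *a scientist* > *each portrait* and *each portrait* > *a scientist*.

Yes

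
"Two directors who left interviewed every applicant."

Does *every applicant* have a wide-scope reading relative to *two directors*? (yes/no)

Yes

Although the sentence contains a relative clause (*who left*), *every applicant* is outside it, in the matrix VP.
QR within a single clause is free, so the lower quantifier may take scope over the higher one.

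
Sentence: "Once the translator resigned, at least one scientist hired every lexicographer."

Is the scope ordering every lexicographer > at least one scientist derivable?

The adjunct clause does not contain *every lexicographer*, which is the matrix object.
Ordinary QR to a clause-peripheral position gives the wide-scope LF for the lower DP.
So *every lexicographer* > *at least one scientist* is among the available readings.

Yes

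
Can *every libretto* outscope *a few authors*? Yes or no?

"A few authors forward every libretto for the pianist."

Yes

*every libretto* and *a few authors* are in the same minimal clause.
With no island boundary between them, the object can take inverse scope over the subject via ordinary QR within the clause.
So *every libretto* > *a few authors* is among the available readings.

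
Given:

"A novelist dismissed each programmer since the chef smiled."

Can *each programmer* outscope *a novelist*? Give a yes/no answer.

Yes

Neither queried DP is inside the adjunct, so the adjunct-island constraint does not apply.
With no island boundary between them, the object can take inverse scope over the subject via ordinary QR within the clause.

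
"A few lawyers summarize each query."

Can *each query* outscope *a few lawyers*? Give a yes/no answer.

Yes

*each query* and *a few lawyers* are in the same minimal clause.
With no island boundary between them, the object can take inverse scope over the subject via ordinary QR within the clause.
Both orderings are possible: *a few lawyers* > *each query* and *each query* > *a few lawyers*.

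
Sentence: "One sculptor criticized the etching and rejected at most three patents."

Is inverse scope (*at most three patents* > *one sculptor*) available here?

*at most three patents* sits inside one conjunct of the coordinate structure (*rejected at most three patents*).
A quantifier cannot raise out of one conjunct of a coordination across the whole coordinate structure — the CSC applies to QR.
The inverse ordering *at most three patents* > *one sculptor* is therefore underivable.

No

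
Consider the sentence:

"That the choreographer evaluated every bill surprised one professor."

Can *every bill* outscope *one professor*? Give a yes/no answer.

No

Structurally, *every bill* is inside the sentential subject *that the choreographer evaluated every bill*.
Subjects — clausal subjects included — are islands for extraction, and QR is no exception.
There is no licit LF on which *every bill* c-commands *one professor*.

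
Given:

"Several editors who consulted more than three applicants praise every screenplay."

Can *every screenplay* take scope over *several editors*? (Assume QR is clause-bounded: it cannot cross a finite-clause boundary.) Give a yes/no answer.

The relative clause *who consulted more than three applicants* modifies *several editors*, but *every screenplay* is not inside that relative clause — it is an argument of the matrix verb.
No island intervenes, so both surface and inverse scope are derivable.

Yes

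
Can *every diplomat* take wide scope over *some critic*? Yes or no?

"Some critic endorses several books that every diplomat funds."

No

*every diplomat* sits inside the relative clause *that every diplomat funds* modifying *several books*.
Relative clauses are scope islands: a quantifier cannot QR out of a relative clause to take scope in the matrix clause.
So *every diplomat* cannot raise high enough to outscope *some critic*; only the surface ordering *some critic* > *every diplomat* is available.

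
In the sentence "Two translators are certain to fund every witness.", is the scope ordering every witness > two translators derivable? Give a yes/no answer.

Yes

Raising constructions are monoclausal for scope purposes; *every witness* is not separated from *two translators* by any island.
Clause-internal QR can adjoin the lower DP above the subject, yielding the inverse reading.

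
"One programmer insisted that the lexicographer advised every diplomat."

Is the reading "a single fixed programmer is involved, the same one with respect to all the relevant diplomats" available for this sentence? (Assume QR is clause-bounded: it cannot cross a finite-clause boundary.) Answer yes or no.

This is the *one programmer* > *every diplomat* reading.
Nothing needs to raise for *one programmer* > *every diplomat*, so no island constraint is at stake.

Yes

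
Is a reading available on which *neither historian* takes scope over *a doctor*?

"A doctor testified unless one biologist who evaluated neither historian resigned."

No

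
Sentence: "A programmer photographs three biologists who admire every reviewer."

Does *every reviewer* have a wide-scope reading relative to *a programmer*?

No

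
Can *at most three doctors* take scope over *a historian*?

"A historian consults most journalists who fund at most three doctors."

The target quantifier *at most three doctors* is part of the relative clause *who fund at most three doctors* modifying *most journalists*.
QR out of a relative clause is ruled out by the relative-clause island constraint.
So *at most three doctors* cannot raise to a position above *a historian*.
(Only the surface reading survives: one fixed historian with respect to all the relevant doctors.)

No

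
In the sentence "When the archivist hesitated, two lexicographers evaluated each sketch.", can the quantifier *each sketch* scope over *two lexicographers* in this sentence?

Yes

The adjunct clause does not contain *each sketch*, which is the matrix object.
Clause-internal QR can adjoin the lower DP above the subject, yielding the inverse reading.
Both orderings are possible: *two lexicographers* > *each sketch* and *each sketch* > *two lexicographers*.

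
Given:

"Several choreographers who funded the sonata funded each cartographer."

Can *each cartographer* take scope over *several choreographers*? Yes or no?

*each cartographer* is a matrix argument; only *several choreographers* is modified by the relative clause *who funded the sonata*, so the RC island is irrelevant to the target quantifier.
Clause-internal QR can adjoin the lower DP above the subject, yielding the inverse reading.

Yes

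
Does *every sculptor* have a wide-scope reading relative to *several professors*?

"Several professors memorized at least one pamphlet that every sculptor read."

No

*every sculptor* sits inside the relative clause *that every sculptor read* modifying *at least one pamphlet*.
The relative clause forms an island for QR, so the quantifier is confined to the head noun's restrictor.
So *every sculptor* cannot raise high enough to outscope *several professors*; only the surface ordering *several professors* > *every sculptor* is available.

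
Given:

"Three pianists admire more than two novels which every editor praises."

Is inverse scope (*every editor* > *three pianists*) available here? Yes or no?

No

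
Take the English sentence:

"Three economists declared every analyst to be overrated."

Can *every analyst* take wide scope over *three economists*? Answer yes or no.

Yes

This is an ECM construction: *every analyst* is the infinitival subject, Case-marked by the matrix verb, and the infinitive is transparent for QR.
No island intervenes, so both surface and inverse scope are derivable.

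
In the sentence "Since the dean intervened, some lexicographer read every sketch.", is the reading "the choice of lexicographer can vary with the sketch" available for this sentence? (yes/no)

The paraphrase describes the scope ordering *every sketch* > *some lexicographer*.
The adjunct island is irrelevant here — *every sketch* and *some lexicographer* are both in the matrix clause.
Nothing blocks QR of the lower DP to a position above the higher one, so inverse scope is available.

Yes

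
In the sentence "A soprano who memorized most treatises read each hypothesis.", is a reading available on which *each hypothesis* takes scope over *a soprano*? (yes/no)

Although the sentence contains a relative clause (*who memorized most treatises*), *each hypothesis* is outside it, in the matrix VP.
QR within a single clause is free, so the lower quantifier may take scope over the higher one.
Both orderings are possible: *a soprano* > *each hypothesis* and *each hypothesis* > *a soprano*.

Yes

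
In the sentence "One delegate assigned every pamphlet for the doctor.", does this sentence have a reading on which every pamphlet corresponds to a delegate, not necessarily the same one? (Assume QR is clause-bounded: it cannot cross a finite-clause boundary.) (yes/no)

Yes

That reading corresponds to *every pamphlet* > *one delegate*.
Both DPs are arguments of the same predicate; there is no clause or island boundary between them.
Ordinary QR to a clause-peripheral position gives the wide-scope LF for the lower DP.
So *every pamphlet* > *one delegate* is among the available readings.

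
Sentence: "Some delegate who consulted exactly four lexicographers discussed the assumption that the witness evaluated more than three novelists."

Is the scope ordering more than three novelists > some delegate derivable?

No

*more than three novelists* sits inside the complex NP *the assumption that the witness evaluated more than three novelists*.
The Complex NP Constraint bars QR out of the complement clause of a noun.
Hence only narrow scope for *more than three novelists* (under *some delegate*) survives.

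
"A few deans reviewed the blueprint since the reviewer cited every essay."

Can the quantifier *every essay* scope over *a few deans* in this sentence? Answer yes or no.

No

*every essay* sits inside the adjunct clause *since the reviewer cited every essay*.
Adverbial clauses are not L-marked, so they are barriers for QR — the quantifier cannot escape the adjunct.
*every essay* is confined to the island and cannot take scope over *a few deans*.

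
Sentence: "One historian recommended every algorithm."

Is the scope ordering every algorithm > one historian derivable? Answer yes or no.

Yes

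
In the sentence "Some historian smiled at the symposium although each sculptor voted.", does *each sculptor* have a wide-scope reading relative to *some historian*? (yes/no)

No

The DP *each sculptor* is contained in the adjunct clause *although each sculptor voted*.
Scope out of an adjunct clause is unavailable: QR respects the adjunct-island constraint.
*each sculptor* is confined to the island and cannot take scope over *some historian*.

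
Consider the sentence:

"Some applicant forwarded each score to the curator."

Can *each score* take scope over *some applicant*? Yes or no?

*some applicant* and *each score* are co-arguments of the matrix verb, with nothing but a clause-internal boundary between them.
Nothing blocks QR of the lower DP to a position above the higher one, so inverse scope is available.
The sentence is scopally ambiguous between *some applicant* > *each score* and *each score* > *some applicant*.

Yes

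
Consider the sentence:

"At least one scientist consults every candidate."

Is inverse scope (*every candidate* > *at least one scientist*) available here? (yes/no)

Yes

*every candidate* and *at least one scientist* are in the same minimal clause.
Nothing blocks QR of the lower DP to a position above the higher one, so inverse scope is available.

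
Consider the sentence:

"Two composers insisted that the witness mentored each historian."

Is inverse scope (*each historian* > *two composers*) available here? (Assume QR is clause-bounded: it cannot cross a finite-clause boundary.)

No

*each historian* occurs within the finite complement clause *that the witness mentored each historian*.
Finite CP is the ceiling for QR here, by assumption.
So the wide-scope reading for *each historian* is blocked.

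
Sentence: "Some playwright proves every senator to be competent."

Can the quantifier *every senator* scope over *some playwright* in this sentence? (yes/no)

*every senator* is the subject of an ECM infinitive — the infinitival complement of an ECM verb is not a scope island, so *every senator* can raise into the matrix clause.
Nothing blocks QR of the lower DP to a position above the higher one, so inverse scope is available.

Yes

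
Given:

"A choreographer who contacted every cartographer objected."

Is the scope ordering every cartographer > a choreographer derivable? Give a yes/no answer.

Structurally, *every cartographer* is inside the relative clause *who contacted every cartographer*.
The relative clause forms an island for QR, so the quantifier is confined to the head noun's restrictor.
Hence only narrow scope for *every cartographer* (under *a choreographer*) survives.
(Only the surface reading survives: one fixed choreographer with respect to all the relevant cartographers.)

No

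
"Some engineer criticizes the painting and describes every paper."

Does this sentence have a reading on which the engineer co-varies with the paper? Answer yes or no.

That reading corresponds to *every paper* > *some engineer*.
The target quantifier *every paper* is part of one conjunct of the coordinate structure (*describes every paper*).
The Coordinate Structure Constraint blocks movement (including QR) out of a single conjunct.
*every paper* > *some engineer* would require crossing that boundary, which is illicit.
(Only the surface reading survives: one fixed engineer with respect to all the relevant papers.)

No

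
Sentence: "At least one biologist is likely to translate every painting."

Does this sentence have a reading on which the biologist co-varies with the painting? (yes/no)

Yes

The described interpretation is the *every painting* > *at least one biologist* scoping.
Infinitival complements of raising predicates do not block QR; *every painting* and *at least one biologist* are effectively clausemates.
Ordinary QR to a clause-peripheral position gives the wide-scope LF for the lower DP.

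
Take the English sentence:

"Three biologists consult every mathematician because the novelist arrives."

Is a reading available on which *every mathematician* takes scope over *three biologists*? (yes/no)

*every mathematician* is a matrix argument; the adjunct is an island but the target quantifier is outside it.
Clause-internal QR can adjoin the lower DP above the subject, yielding the inverse reading.
Both orderings are possible: *three biologists* > *every mathematician* and *every mathematician* > *three biologists*.

Yes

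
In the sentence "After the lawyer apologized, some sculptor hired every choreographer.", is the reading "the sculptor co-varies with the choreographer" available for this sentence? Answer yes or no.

This is the *every choreographer* > *some sculptor* reading.
Although there is an adjunct clause, *every choreographer* is in the main clause, not inside the adjunct.
Clause-internal QR can adjoin the lower DP above the subject, yielding the inverse reading.
So *every choreographer* > *some sculptor* is among the available readings.

Yes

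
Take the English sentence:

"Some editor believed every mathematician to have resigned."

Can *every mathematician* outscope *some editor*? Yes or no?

Yes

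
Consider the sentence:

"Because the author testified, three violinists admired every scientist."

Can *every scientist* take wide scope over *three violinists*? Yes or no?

Yes

Neither queried DP is inside the adjunct, so the adjunct-island constraint does not apply.
No island intervenes, so both surface and inverse scope are derivable.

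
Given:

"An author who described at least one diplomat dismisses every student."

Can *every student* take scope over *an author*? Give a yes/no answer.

Although the sentence contains a relative clause (*who described at least one diplomat*), *every student* is outside it, in the matrix VP.
With no island boundary between them, the object can take inverse scope over the subject via ordinary QR within the clause.
Both orderings are possible: *an author* > *every student* and *every student* > *an author*.

Yes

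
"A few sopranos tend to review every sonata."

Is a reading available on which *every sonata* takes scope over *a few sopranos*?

Yes

The matrix predicate is a raising verb, whose infinitival complement is not a scope island — *every sonata* can QR into the matrix clause.
QR within a single clause is free, so the lower quantifier may take scope over the higher one.
The sentence is scopally ambiguous between *a few sopranos* > *every sonata* and *every sonata* > *a few sopranos*.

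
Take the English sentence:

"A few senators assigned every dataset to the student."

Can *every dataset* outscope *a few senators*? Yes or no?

*every dataset* and *a few senators* are in the same minimal clause.
Since no island is crossed, the inverse ordering is licensed alongside surface scope.

Yes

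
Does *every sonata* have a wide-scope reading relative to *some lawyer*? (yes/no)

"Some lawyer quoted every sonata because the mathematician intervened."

Yes

*every sonata* is a matrix argument; the adjunct is an island but the target quantifier is outside it.
Since no island is crossed, the inverse ordering is licensed alongside surface scope.
The sentence is scopally ambiguous between *some lawyer* > *every sonata* and *every sonata* > *some lawyer*.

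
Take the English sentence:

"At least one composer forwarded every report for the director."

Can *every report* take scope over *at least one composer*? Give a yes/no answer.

Yes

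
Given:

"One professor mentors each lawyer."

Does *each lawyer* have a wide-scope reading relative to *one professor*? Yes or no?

*each lawyer* is the matrix object and *one professor* the matrix subject; the two are clausemates.
Clause-internal QR can adjoin the lower DP above the subject, yielding the inverse reading.
So *each lawyer* > *one professor* is among the available readings.

Yes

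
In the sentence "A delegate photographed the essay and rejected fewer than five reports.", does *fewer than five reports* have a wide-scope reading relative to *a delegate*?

No

*fewer than five reports* occurs within one conjunct of the coordinate structure (*rejected fewer than five reports*).
Asymmetric QR out of one conjunct violates the Coordinate Structure Constraint.
There is no licit LF on which *fewer than five reports* c-commands *a delegate*.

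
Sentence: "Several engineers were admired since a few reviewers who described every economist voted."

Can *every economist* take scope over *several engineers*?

No

*every economist* sits inside the relative clause *who described every economist*, which is itself inside the adjunct *since a few reviewers who described every economist voted*.
Even if one barrier were somehow void, the other would still block QR.
*every economist* > *several engineers* would require crossing that boundary, which is illicit.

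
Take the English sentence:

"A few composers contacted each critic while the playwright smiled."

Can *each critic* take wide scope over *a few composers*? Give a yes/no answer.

Yes

The adjunct clause does not contain *each critic*, which is the matrix object.
Clause-internal QR can adjoin the lower DP above the subject, yielding the inverse reading.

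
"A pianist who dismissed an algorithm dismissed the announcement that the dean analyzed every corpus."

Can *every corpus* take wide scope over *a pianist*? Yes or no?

No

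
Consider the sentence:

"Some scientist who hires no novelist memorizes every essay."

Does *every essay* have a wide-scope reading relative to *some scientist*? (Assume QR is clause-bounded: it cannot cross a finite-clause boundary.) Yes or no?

The RC *who hires no novelist* is an island, but *every essay* is not inside it — it is the matrix object, a clausemate of *some scientist*.
QR within a single clause is free, so the lower quantifier may take scope over the higher one.

Yes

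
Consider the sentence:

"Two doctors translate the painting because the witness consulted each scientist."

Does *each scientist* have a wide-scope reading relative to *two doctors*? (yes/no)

No

Structurally, *each scientist* is inside the adjunct clause *because the witness consulted each scientist*.
Adjuncts are opaque for quantifier raising; a quantifier in an adjunct stays inside it.
*each scientist* is confined to the island and cannot take scope over *two doctors*.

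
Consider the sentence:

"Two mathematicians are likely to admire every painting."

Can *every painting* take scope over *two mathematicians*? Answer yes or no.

Raising constructions are monoclausal for scope purposes; *every painting* is not separated from *two mathematicians* by any island.
With no island boundary between them, the object can take inverse scope over the subject via ordinary QR within the clause.

Yes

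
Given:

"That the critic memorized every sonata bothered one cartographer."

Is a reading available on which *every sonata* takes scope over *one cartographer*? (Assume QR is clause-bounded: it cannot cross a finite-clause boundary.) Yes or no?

Structurally, *every sonata* is inside the sentential subject *that the critic memorized every sonata*.
Subjects — clausal subjects included — are islands for extraction, and QR is no exception.
*every sonata* > *one cartographer* would require crossing that boundary, which is illicit.

No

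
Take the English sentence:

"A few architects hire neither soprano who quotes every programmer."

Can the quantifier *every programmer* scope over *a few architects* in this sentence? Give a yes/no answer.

*every programmer* is embedded in the relative clause *who quotes every programmer* modifying *neither soprano*.
Relative clauses block scope extraction: QR cannot target a position outside the modified NP.
*every programmer* > *a few architects* would require crossing that boundary, which is illicit.

No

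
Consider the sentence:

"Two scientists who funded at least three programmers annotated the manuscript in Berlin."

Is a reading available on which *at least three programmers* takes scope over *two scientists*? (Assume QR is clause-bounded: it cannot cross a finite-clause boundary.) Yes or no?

*at least three programmers* sits inside the relative clause *who funded at least three programmers*.
Relative clauses block scope extraction: QR cannot target a position outside the modified NP.
Hence only narrow scope for *at least three programmers* (under *two scientists*) survives.

No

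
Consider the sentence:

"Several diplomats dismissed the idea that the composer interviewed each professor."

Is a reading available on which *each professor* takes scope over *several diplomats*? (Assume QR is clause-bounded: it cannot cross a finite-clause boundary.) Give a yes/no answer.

No

The target quantifier *each professor* is part of the complex NP *the idea that the composer interviewed each professor*.
Noun-complement clauses are scope islands (the Complex NP Constraint): a quantifier inside one cannot scope into the matrix.
So the wide-scope reading for *each professor* is blocked.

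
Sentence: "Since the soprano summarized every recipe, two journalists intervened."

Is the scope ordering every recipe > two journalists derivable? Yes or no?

The DP *every recipe* is contained in the adjunct clause *since the soprano summarized every recipe*.
Scope out of an adjunct clause is unavailable: QR respects the adjunct-island constraint.
*every recipe* is confined to the island and cannot take scope over *two journalists*.

No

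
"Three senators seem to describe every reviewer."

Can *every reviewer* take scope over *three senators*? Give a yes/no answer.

Yes

Raising constructions are monoclausal for scope purposes; *every reviewer* is not separated from *three senators* by any island.
Since no island is crossed, the inverse ordering is licensed alongside surface scope.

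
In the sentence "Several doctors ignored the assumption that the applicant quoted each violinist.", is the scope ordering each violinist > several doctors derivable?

The DP *each violinist* is contained in the complex NP *the assumption that the applicant quoted each violinist*.
The complex NP is opaque for QR — the quantifier is frozen inside the noun's complement.
So *each violinist* cannot raise to a position above *several doctors*.

No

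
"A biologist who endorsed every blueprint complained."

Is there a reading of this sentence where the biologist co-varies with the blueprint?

No

That reading corresponds to *every blueprint* > *a biologist*.
Structurally, *every blueprint* is inside the relative clause *who endorsed every blueprint*.
Relative clauses block scope extraction: QR cannot target a position outside the modified NP.
The inverse ordering *every blueprint* > *a biologist* is therefore underivable.
(Only the surface reading survives: one fixed biologist with respect to all the relevant blueprints.)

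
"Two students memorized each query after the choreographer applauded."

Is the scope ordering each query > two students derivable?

Although there is an adjunct clause, *each query* is in the main clause, not inside the adjunct.
Since no island is crossed, the inverse ordering is licensed alongside surface scope.

Yes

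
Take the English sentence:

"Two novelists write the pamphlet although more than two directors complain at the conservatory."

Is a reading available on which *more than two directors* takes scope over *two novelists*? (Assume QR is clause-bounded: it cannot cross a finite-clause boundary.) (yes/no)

No

*more than two directors* occurs within the adjunct clause *although more than two directors complain at the conservatory*.
Adjuncts are opaque for quantifier raising; a quantifier in an adjunct stays inside it.
The inverse ordering *more than two directors* > *two novelists* is therefore underivable.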